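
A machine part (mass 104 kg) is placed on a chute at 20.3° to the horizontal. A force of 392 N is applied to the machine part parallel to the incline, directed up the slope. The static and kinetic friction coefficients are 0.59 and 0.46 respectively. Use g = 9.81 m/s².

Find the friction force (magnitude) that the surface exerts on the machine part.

f ≈ 38 N (down the incline)

Perpendicular to the surface, N = m g cos θ = 104·9.81·cos 20.3° = 956.9 N.
The friction needed for equilibrium is m g sin θ − P = 354 − 392 = -38.04 N, measured positive up-slope.
Maximum static friction available: μ_s N = 0.59 × 956.9 = 564.6 N.
Since |-38.04| ≤ 564.6 N, static friction is sufficient; f equals the required value, not μ_s N.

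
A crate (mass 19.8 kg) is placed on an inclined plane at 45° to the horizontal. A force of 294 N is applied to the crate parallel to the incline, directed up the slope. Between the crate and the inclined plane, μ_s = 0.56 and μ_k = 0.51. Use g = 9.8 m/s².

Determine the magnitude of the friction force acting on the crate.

Perpendicular to the surface, N = m g cos θ = 19.8·9.8·cos 45° = 137.2 N.
Parallel to the incline, ΣF = 0 gives f = m g sin θ − P = 137.2 − 294 = -156.8 N (up-slope positive).
The static-friction ceiling is μ_s N = 0.56 × 137.2 = 76.84 N.
Since |-156.8| > 76.84 N, static friction cannot hold it; the crate slides up the incline and kinetic friction applies: f = μ_k N = 0.51 × 137.2 = 70 N.

f ≈ 70 N (down the incline)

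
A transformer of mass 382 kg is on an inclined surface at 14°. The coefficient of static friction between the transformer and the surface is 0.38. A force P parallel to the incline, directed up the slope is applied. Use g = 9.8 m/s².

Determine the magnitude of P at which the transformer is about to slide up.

P ≈ 2290 N

At impending motion up the slope, friction acts down-slope at its limit: f = μ_s N.
P is parallel to the surface, so N = m g cos θ = 3630 N.
Along the incline: P = m g sin θ + μ_s N = 906 + 0.38×3630 = 2290 N.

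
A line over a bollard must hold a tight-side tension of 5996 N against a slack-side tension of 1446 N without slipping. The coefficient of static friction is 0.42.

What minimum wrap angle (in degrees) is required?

T₂/T₁ = e^{μβ} → β = ln(T₂/T₁)/μ.
β = ln(5996/1446)/0.42 = 1.422/0.42 = 3.386 rad.
In degrees: β = 3.386 × 180/π = 194°.

β_min ≈ 194°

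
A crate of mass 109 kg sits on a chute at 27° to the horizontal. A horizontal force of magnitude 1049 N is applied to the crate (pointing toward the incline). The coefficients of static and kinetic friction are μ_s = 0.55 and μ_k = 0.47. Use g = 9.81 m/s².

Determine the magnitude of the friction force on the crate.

Normal direction: N = m g cos θ + P sin θ = 1429 N.
Parallel to the incline: P cos θ − m g sin θ = 934.7 − 485.4 = 449.2 N; the friction needed to balance this is 449.2 N acting down the slope.
Maximum static friction: μ_s N = 0.55 × 1429 = 785.9 N.
Since 449.2 N is within the 785.9 N limit, the crate stays put and friction is exactly 449 N.

f ≈ 449 N (down the incline)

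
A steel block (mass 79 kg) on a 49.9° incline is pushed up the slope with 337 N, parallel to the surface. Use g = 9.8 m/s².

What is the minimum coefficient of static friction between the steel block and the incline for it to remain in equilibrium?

N = m g cos θ = 498.7 N.
Friction must make up the shortfall along the incline: f = m g sin θ − P = 592.2 − 337 = 255.2 N.
At the threshold f = μ_s N, so μ_s,min = 255.2/498.7 = 0.512.

μ_s,min ≈ 0.512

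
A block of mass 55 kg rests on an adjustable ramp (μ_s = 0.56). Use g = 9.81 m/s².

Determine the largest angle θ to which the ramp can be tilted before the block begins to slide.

At the slip threshold, m g sin θ = μ_s · m g cos θ, so tan θ = μ_s.
θ_max = arctan(0.56) = 29.2°.

θ_max ≈ 29.2°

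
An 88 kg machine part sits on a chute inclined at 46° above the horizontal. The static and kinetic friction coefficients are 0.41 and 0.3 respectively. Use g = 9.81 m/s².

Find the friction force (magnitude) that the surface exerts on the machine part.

The normal reaction is N = m g cos θ = 599.7 N.
Along the slope the weight component is m g sin θ = 621 N; friction must supply exactly this, acting up-slope.
Maximum static friction available: μ_s N = 0.41 × 599.7 = 245.9 N.
Since |621| > 245.9 N, static friction cannot hold it; the machine part slides down the incline and kinetic friction applies: f = μ_k N = 0.3 × 599.7 = 180 N.

f ≈ 180 N (up the incline)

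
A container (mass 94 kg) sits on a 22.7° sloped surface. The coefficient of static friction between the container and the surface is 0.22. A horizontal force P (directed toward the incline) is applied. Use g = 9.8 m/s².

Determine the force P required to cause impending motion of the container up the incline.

P ≈ 648 N

At impending motion up the slope, friction acts down-slope at its limit: f = μ_s N.
Perpendicular to the incline: N = m g cos θ + P sin θ.
Along the incline: P cos θ = m g sin θ + μ_s N = m g sin θ + μ_s (m g cos θ + P sin θ).
Solving, P (cos θ − μ_s sin θ) = m g (sin θ + μ_s cos θ), so P = 94×9.8×(sin 22.7° + 0.22 cos 22.7°)/(cos 22.7° − 0.22 sin 22.7°) = 921×0.5889/0.8376 = 648 N.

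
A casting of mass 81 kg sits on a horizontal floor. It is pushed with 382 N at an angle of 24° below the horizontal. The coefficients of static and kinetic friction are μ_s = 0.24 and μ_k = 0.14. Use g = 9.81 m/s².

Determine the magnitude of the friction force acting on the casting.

The vertical component of P adds to the normal force: N = m g + P sin α = 794.6 + 155.4 = 950 N.
For equilibrium, f = P cos α = 382×cos 24° = 349 N.
The static-friction limit is μ_s N = 228 N.
The required friction exceeds μ_s N, so the casting moves and f = μ_k N = 133 N.

f ≈ 133 N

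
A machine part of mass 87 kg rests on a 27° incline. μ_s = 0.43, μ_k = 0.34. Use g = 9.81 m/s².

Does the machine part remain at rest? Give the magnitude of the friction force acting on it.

f ≈ 259 N

N = m g cos θ = 760 N.
Down-slope weight component: m g sin θ = 387 N.
μ_s N = 327 N.
387 > 327 N, so it slides; kinetic friction f = μ_k N = 0.34×760 = 259 N.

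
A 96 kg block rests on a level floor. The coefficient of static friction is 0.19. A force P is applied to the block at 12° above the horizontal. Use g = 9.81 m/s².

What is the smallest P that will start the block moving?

N = m g − P sin α (the pull lifts the block).
At impending slip, P cos α = μ_s N = μ_s (m g − P sin α).
Solving: P (cos α + μ_s sin α) = μ_s m g → P = 0.19×942/(cos 12° + 0.19 sin 12°) = 179/1.018 = 176 N.

P ≈ 176 N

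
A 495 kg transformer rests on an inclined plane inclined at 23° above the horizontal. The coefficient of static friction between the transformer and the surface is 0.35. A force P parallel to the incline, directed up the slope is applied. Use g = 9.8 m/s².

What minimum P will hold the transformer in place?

P_min ≈ 333 N

The transformer tends to slide down (tan θ > μ_s), so at the point of impending slip friction acts up-slope at its limit: f = μ_s N.
P is parallel to the surface, so N = m g cos θ = 4470 N.
Along the incline: P + μ_s N = m g sin θ, so P = 1900 − 0.35×4470 = 333 N.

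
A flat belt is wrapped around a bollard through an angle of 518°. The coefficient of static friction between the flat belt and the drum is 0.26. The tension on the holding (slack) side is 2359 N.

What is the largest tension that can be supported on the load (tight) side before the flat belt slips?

At impending slip the capstan equation gives T₂/T₁ = e^{μβ} with β in radians.
β = 518° × π/180 = 9.041 rad.
e^{μβ} = e^{0.26×9.041} = 10.49.
T₂ = T₁ · e^{μβ} = 2359 × 10.49 = 24800 N.

T_max ≈ 24800 N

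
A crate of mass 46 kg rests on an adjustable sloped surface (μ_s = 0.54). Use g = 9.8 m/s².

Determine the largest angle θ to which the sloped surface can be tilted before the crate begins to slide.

θ_max ≈ 28.4°

At the slip threshold, m g sin θ = μ_s · m g cos θ, so tan θ = μ_s.
θ_max = arctan(0.54) = 28.4°.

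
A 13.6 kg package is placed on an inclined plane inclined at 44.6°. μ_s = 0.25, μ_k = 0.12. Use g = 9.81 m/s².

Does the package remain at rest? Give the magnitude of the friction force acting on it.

N = m g cos θ = 95 N.
Down-slope weight component: m g sin θ = 93.7 N.
μ_s N = 23.7 N.
93.7 > 23.7 N, so it slides; kinetic friction f = μ_k N = 0.12×95 = 11.4 N.

f ≈ 11.4 N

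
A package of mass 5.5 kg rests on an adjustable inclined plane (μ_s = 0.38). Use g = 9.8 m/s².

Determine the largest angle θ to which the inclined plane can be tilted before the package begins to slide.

At the slip threshold, m g sin θ = μ_s · m g cos θ, so tan θ = μ_s.
θ_max = arctan(0.38) = 20.8°.

θ_max ≈ 20.8°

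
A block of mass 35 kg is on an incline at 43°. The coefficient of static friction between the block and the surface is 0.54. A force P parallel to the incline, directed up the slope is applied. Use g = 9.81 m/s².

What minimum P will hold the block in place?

The block tends to slide down (tan θ > μ_s), so at the point of impending slip friction acts up-slope at its limit: f = μ_s N.
P is parallel to the surface, so N = m g cos θ = 251 N.
Along the incline: P + μ_s N = m g sin θ, so P = 234 − 0.54×251 = 98.6 N.

P_min ≈ 98.6 N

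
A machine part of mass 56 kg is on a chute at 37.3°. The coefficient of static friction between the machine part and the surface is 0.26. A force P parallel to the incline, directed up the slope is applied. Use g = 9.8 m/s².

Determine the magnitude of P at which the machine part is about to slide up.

P ≈ 446 N

At impending motion up the slope, friction acts down-slope at its limit: f = μ_s N.
P is parallel to the surface, so N = m g cos θ = 437 N.
Along the incline: P = m g sin θ + μ_s N = 333 + 0.26×437 = 446 N.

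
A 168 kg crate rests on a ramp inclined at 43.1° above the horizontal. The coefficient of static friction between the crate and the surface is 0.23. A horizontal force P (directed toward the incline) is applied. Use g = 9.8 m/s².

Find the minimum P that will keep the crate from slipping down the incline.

P_min ≈ 956 N

The crate tends to slide down (tan θ > μ_s), so at the point of impending slip friction acts up-slope at its limit: f = μ_s N.
Perpendicular to the incline: N = m g cos θ + P sin θ.
Along the incline: P cos θ + μ_s N = m g sin θ, i.e. P cos θ + μ_s (m g cos θ + P sin θ) = m g sin θ.
Solving, P (cos θ + μ_s sin θ) = m g (sin θ − μ_s cos θ), so P = 1650×0.5153/0.8873 = 956 N.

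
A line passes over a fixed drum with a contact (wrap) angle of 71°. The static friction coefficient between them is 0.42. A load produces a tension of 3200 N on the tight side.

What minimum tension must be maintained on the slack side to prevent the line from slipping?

T_min ≈ 1900 N

Capstan equation at impending slip: T_tight/T_slack = e^{μβ}.
β = 71° = 1.239 rad; e^{μβ} = e^{0.42×1.239} = 1.683.
T_slack = T_tight / e^{μβ} = 3200 / 1.683 = 1900 N.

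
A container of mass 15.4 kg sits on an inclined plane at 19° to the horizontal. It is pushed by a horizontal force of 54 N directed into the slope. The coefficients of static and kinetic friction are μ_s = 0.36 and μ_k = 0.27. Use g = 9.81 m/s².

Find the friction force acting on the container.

f ≈ 1.87 N (down the incline)

The horizontal push has a component P sin θ into the surface, so N = m g cos θ + P sin θ = 142.8 + 17.58 = 160.4 N.
Parallel to the incline: P cos θ − m g sin θ = 51.06 − 49.18 = 1.873 N; the friction needed to balance this is 1.873 N acting down the slope.
The limit of static friction is μ_s N = 57.75 N.
|f_req| = 1.873 ≤ 57.75 N → the container is in equilibrium; friction equals the required value.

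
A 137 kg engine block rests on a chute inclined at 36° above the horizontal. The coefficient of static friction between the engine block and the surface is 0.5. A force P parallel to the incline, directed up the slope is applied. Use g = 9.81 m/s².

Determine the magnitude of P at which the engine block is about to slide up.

P ≈ 1330 N

At impending motion up the slope, friction acts down-slope at its limit: f = μ_s N.
P is parallel to the surface, so N = m g cos θ = 1090 N.
Along the incline: P = m g sin θ + μ_s N = 790 + 0.5×1090 = 1330 N.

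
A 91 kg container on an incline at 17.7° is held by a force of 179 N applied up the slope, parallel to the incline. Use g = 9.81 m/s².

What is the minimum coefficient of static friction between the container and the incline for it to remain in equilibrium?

N = m g cos θ = 850.5 N.
Friction must make up the shortfall along the incline: f = m g sin θ − P = 271.4 − 179 = 92.41 N.
At the threshold f = μ_s N, so μ_s,min = 92.41/850.5 = 0.109.

μ_s,min ≈ 0.109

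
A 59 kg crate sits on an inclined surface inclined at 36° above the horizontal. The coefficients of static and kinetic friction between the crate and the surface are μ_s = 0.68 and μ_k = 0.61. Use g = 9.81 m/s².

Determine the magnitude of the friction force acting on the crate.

f ≈ 286 N (up the incline)

Perpendicular to the surface, N = m g cos θ = 59·9.81·cos 36° = 468.3 N.
For equilibrium along the incline, friction must balance the weight component: f = m g sin θ = 340.2 N up the slope.
Static friction can supply at most μ_s N = 318.4 N.
|340.2| exceeds 318.4 N, so the crate slips down-slope; friction is kinetic, f = μ_k N = 0.61×468.3 = 286 N.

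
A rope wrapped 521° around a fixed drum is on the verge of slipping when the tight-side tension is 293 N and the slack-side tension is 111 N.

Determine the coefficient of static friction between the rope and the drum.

T₂/T₁ = e^{μβ} → μ = ln(T₂/T₁)/β.
β = 521° = 9.093 rad.
μ = ln(293/111)/9.093 = ln(2.64)/9.093 = 0.107.

μ ≈ 0.107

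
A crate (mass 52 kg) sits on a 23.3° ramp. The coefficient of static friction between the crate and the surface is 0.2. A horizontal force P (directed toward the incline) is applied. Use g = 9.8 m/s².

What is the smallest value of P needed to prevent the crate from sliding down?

The crate tends to slide down (tan θ > μ_s), so at the point of impending slip friction acts up-slope at its limit: f = μ_s N.
Perpendicular to the incline: N = m g cos θ + P sin θ.
Along the incline: P cos θ + μ_s N = m g sin θ, i.e. P cos θ + μ_s (m g cos θ + P sin θ) = m g sin θ.
Solving, P (cos θ + μ_s sin θ) = m g (sin θ − μ_s cos θ), so P = 510×0.2119/0.9976 = 108 N.

P_min ≈ 108 N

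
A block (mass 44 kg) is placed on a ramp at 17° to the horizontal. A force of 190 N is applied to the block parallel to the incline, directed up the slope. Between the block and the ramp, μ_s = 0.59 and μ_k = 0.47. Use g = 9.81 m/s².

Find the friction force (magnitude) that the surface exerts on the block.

The normal reaction is N = m g cos θ = 412.8 N.
The friction needed for equilibrium is m g sin θ − P = 126.2 − 190 = -63.8 N, measured positive up-slope.
The static-friction ceiling is μ_s N = 0.59 × 412.8 = 243.5 N.
Since |-63.8| ≤ 243.5 N, static friction is sufficient; f equals the required value, not μ_s N.

f ≈ 63.8 N (down the incline)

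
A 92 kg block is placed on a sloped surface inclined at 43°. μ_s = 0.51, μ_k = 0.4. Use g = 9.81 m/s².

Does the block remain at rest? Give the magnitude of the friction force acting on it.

f ≈ 264 N

N = m g cos θ = 660 N.
Down-slope weight component: m g sin θ = 616 N.
μ_s N = 337 N.
616 > 337 N, so it slides; kinetic friction f = μ_k N = 0.4×660 = 264 N.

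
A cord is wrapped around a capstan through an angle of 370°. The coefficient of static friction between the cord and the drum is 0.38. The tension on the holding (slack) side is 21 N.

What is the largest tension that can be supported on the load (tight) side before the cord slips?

At impending slip the capstan equation gives T₂/T₁ = e^{μβ} with β in radians.
β = 370° × π/180 = 6.458 rad.
e^{μβ} = e^{0.38×6.458} = 11.63.
T₂ = T₁ · e^{μβ} = 21 × 11.63 = 244 N.

T_max ≈ 244 N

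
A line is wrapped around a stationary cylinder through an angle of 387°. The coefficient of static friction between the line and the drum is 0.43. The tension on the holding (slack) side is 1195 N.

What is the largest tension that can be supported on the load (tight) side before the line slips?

At impending slip the capstan equation gives T₂/T₁ = e^{μβ} with β in radians.
β = 387° × π/180 = 6.754 rad.
e^{μβ} = e^{0.43×6.754} = 18.25.
T₂ = T₁ · e^{μβ} = 1195 × 18.25 = 21800 N.

T_max ≈ 21800 N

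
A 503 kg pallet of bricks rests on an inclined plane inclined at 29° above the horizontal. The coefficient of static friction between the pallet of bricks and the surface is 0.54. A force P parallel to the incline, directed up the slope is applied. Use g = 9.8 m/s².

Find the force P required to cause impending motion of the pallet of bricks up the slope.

At impending motion up the slope, friction acts down-slope at its limit: f = μ_s N.
P is parallel to the surface, so N = m g cos θ = 4310 N.
Along the incline: P = m g sin θ + μ_s N = 2390 + 0.54×4310 = 4720 N.

P ≈ 4720 N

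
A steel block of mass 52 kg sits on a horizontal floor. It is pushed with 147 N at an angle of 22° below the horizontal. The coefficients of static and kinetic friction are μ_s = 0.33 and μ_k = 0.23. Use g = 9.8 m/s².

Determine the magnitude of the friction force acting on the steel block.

Vertical equilibrium gives N = m g + P sin α = 564.7 N.
Horizontally, friction must balance P cos α = 136.3 N.
The static-friction limit is μ_s N = 186.3 N.
Since 136.3 N does not exceed the limit, the steel block stays at rest and f = 136 N.

f ≈ 136 N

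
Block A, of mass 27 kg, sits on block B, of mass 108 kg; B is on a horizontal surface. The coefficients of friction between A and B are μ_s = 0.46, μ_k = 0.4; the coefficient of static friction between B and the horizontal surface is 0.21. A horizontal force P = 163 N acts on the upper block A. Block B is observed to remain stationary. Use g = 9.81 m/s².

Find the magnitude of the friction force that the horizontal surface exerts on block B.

Between the blocks, N₁ = m_A g = 264.9 N.
So the A–B interface can sustain at most μ_s N₁ = 121.8 N of static friction.
P = 163 N exceeds that limit, so A slips over B and the interface friction becomes kinetic: f₁ = μ_k N₁ = 0.4×264.9 = 106 N.
B experiences an equal 106 N forward from A (third law). B is in equilibrium, so the floor supplies f₂ = 106 N of static friction (limit μ_s(m_A+m_B)g = 278.1 N, not exceeded).

f ≈ 106 N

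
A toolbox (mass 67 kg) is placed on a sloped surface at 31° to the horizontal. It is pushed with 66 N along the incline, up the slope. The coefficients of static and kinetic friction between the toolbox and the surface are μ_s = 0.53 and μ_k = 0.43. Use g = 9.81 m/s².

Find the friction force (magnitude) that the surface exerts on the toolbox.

Perpendicular to the surface, N = m g cos θ = 67·9.81·cos 31° = 563.4 N.
For equilibrium along the incline the friction force must supply f = m g sin θ − P = 338.5 − 66 = 272.5 N (positive meaning up-slope).
Maximum static friction available: μ_s N = 0.53 × 563.4 = 298.6 N.
Since |272.5| ≤ 298.6 N, no slip — friction simply equals what equilibrium demands.

f ≈ 273 N (up the incline)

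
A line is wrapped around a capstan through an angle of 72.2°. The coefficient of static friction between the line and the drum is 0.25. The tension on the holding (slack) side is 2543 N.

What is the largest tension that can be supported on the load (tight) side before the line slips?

At impending slip the capstan equation gives T₂/T₁ = e^{μβ} with β in radians.
β = 72.2° × π/180 = 1.26 rad.
e^{μβ} = e^{0.25×1.26} = 1.37.
T₂ = T₁ · e^{μβ} = 2543 × 1.37 = 3480 N.

T_max ≈ 3480 N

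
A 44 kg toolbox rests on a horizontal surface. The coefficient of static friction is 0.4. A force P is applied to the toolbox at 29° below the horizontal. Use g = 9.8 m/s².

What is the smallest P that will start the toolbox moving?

N = m g + P sin α (the push presses the toolbox into the horizontal surface).
At impending slip, P cos α = μ_s N = μ_s (m g + P sin α).
Solving: P (cos α − μ_s sin α) = μ_s m g → P = 0.4×431/(cos 29° − 0.4 sin 29°) = 172/0.6807 = 253 N.

P ≈ 253 N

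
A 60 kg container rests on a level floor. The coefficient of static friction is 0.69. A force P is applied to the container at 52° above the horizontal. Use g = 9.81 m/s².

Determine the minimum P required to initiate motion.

P ≈ 350 N

N = m g − P sin α (the pull lifts the container).
At impending slip, P cos α = μ_s N = μ_s (m g − P sin α).
Solving: P (cos α + μ_s sin α) = μ_s m g → P = 0.69×589/(cos 52° + 0.69 sin 52°) = 406/1.159 = 350 N.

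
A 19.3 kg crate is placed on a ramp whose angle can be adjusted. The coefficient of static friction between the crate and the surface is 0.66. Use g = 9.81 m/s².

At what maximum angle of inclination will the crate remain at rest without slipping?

θ_max ≈ 33.4°

At the slip threshold, m g sin θ = μ_s · m g cos θ, so tan θ = μ_s.
θ_max = arctan(0.66) = 33.4°.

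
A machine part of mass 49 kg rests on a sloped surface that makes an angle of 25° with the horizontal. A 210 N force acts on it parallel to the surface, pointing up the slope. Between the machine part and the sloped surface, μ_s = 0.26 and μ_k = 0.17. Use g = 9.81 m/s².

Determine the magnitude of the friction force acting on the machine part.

f ≈ 6.85 N (down the incline)

Normal force: N = m g cos θ = 49 × 9.81 × cos 25° = 435.7 N.
For equilibrium along the incline the friction force must supply f = m g sin θ − P = 203.1 − 210 = -6.852 N (positive meaning up-slope).
Static friction can supply at most μ_s N = 113.3 N.
Since |-6.852| ≤ 113.3 N, static friction is sufficient; f equals the required value, not μ_s N.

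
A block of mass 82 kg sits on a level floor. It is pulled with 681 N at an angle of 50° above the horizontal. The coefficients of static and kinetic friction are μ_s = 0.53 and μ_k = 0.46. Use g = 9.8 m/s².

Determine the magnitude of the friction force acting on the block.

Vertical equilibrium gives N = m g − P sin α = 281.9 N.
The horizontal driving force is P cos α = 437.7 N, so equilibrium needs friction f = 437.7 N.
The static-friction limit is μ_s N = 149.4 N.
The required friction exceeds μ_s N, so the block moves and f = μ_k N = 130 N.

f ≈ 130 N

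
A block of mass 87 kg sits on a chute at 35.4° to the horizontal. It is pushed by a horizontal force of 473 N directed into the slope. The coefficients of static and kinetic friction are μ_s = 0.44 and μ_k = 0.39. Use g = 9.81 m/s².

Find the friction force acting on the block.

Normal direction: N = m g cos θ + P sin θ = 969.7 N.
Parallel to the incline: P cos θ − m g sin θ = 385.6 − 494.4 = -108.8 N; the friction needed to balance this is 108.8 N acting up the slope.
The limit of static friction is μ_s N = 426.7 N.
Since 108.8 N is within the 426.7 N limit, the block stays put and friction is exactly 109 N.

f ≈ 109 N (up the incline)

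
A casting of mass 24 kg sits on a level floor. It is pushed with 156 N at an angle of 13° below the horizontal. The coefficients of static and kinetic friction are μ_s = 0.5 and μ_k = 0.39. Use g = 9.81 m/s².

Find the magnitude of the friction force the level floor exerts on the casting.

Vertical equilibrium gives N = m g + P sin α = 270.5 N.
Horizontally, friction must balance P cos α = 152 N.
The static-friction limit is μ_s N = 135.3 N.
152 > 135.3 N → the casting slides; f = μ_k N = 0.39×270.5 = 106 N.

f ≈ 106 N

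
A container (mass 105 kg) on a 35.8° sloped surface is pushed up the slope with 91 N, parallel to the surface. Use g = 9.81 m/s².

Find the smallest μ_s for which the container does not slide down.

μ_s,min ≈ 0.612

N = m g cos θ = 835.4 N.
Friction must make up the shortfall along the incline: f = m g sin θ − P = 602.5 − 91 = 511.5 N.
At the threshold f = μ_s N, so μ_s,min = 511.5/835.4 = 0.612.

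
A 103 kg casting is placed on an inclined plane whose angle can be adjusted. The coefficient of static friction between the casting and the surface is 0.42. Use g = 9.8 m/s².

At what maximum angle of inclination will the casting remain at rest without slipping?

θ_max ≈ 22.8°

At the slip threshold, m g sin θ = μ_s · m g cos θ, so tan θ = μ_s.
θ_max = arctan(0.42) = 22.8°.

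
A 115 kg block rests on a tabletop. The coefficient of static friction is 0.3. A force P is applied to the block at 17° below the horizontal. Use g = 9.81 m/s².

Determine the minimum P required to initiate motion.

N = m g + P sin α (the push presses the block into the tabletop).
At impending slip, P cos α = μ_s N = μ_s (m g + P sin α).
Solving: P (cos α − μ_s sin α) = μ_s m g → P = 0.3×1130/(cos 17° − 0.3 sin 17°) = 338/0.8686 = 390 N.

P ≈ 390 N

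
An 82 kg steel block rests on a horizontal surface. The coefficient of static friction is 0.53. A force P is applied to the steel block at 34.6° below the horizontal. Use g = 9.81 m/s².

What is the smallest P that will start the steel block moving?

P ≈ 816 N

N = m g + P sin α (the push presses the steel block into the horizontal surface).
At impending slip, P cos α = μ_s N = μ_s (m g + P sin α).
Solving: P (cos α − μ_s sin α) = μ_s m g → P = 0.53×804/(cos 34.6° − 0.53 sin 34.6°) = 426/0.5222 = 816 N.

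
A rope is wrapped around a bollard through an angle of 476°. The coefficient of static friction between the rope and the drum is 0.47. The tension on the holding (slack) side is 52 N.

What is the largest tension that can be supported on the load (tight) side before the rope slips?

T_max ≈ 2580 N

At impending slip the capstan equation gives T₂/T₁ = e^{μβ} with β in radians.
β = 476° × π/180 = 8.308 rad.
e^{μβ} = e^{0.47×8.308} = 49.63.
T₂ = T₁ · e^{μβ} = 52 × 49.63 = 2580 N.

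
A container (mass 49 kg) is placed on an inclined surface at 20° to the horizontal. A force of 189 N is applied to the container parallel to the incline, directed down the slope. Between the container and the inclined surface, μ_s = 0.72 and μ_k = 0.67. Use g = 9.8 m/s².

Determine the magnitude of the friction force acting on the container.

f ≈ 302 N (up the incline)

Normal force: N = m g cos θ = 49 × 9.8 × cos 20° = 451.2 N.
Parallel to the incline, ΣF = 0 gives f = m g sin θ + P = 164.2 + 189 = 353.2 N (up-slope positive).
Maximum static friction available: μ_s N = 0.72 × 451.2 = 324.9 N.
|353.2| exceeds 324.9 N, so the container slips down-slope; friction is kinetic, f = μ_k N = 0.67×451.2 = 302 N.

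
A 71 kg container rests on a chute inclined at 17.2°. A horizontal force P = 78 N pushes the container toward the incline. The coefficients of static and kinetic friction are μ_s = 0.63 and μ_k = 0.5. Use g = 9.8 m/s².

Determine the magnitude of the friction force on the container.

Normal direction: N = m g cos θ + P sin θ = 687.7 N.
Parallel to the incline: P cos θ − m g sin θ = 74.51 − 205.8 = -131.2 N; the friction needed to balance this is 131.2 N acting up the slope.
Maximum static friction: μ_s N = 0.63 × 687.7 = 433.3 N.
|f_req| = 131.2 ≤ 433.3 N → the container is in equilibrium; friction equals the required value.

f ≈ 131 N (up the incline)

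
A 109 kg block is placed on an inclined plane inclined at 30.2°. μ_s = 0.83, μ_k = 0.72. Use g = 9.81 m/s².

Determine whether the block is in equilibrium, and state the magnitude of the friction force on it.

f ≈ 538 N

N = m g cos θ = 924 N.
Down-slope weight component: m g sin θ = 538 N.
μ_s N = 767 N.
538 ≤ 767 N, so it stays put; friction = 538 N.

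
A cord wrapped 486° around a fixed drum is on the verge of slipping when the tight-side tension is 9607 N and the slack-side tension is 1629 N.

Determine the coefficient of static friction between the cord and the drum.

T₂/T₁ = e^{μβ} → μ = ln(T₂/T₁)/β.
β = 486° = 8.482 rad.
μ = ln(9607/1629)/8.482 = ln(5.897)/8.482 = 0.209.

μ ≈ 0.209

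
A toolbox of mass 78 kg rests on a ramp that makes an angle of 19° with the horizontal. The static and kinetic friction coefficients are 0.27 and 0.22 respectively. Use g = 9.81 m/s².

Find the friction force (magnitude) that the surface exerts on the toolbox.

The normal reaction is N = m g cos θ = 723.5 N.
Along the slope the weight component is m g sin θ = 249.1 N; friction must supply exactly this, acting up-slope.
Static friction can supply at most μ_s N = 195.3 N.
|249.1| exceeds 195.3 N, so the toolbox slips down-slope; friction is kinetic, f = μ_k N = 0.22×723.5 = 159 N.

f ≈ 159 N (up the incline)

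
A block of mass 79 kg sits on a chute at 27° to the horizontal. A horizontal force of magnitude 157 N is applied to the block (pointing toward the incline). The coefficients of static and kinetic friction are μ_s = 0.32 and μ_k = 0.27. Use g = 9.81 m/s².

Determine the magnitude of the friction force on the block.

The horizontal push has a component P sin θ into the surface, so N = m g cos θ + P sin θ = 690.5 + 71.28 = 761.8 N.
Along the incline, the net driving force (taking up-slope positive) is P cos θ − m g sin θ = 139.9 − 351.8 = -212 N, so equilibrium requires friction f = 212 N (up-slope).
Maximum static friction: μ_s N = 0.32 × 761.8 = 243.8 N.
|f_req| = 212 ≤ 243.8 N → the block is in equilibrium; friction equals the required value.

f ≈ 212 N (up the incline)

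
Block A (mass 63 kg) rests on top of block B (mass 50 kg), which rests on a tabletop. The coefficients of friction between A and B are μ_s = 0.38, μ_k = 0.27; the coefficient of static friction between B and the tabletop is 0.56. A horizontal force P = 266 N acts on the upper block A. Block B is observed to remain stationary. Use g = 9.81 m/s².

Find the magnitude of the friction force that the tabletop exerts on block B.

f ≈ 167 N

The normal force B exerts on A is simply A's weight, N₁ = 618 N.
Maximum static friction on A from B: μ_s N₁ = 0.38×618 = 234.9 N.
P = 266 N exceeds that limit, so A slips over B and the interface friction becomes kinetic: f₁ = μ_k N₁ = 0.27×618 = 167 N.
By Newton's third law B feels 167 N forward from A. With B stationary, the floor's static friction on B balances it: f₂ = 167 N (well within μ_s(m_A+m_B)g = 620.8 N).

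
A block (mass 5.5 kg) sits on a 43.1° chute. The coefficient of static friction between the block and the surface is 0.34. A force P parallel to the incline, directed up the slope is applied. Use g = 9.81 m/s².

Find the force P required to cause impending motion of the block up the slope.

At impending motion up the slope, friction acts down-slope at its limit: f = μ_s N.
P is parallel to the surface, so N = m g cos θ = 39.4 N.
Along the incline: P = m g sin θ + μ_s N = 36.9 + 0.34×39.4 = 50.3 N.

P ≈ 50.3 N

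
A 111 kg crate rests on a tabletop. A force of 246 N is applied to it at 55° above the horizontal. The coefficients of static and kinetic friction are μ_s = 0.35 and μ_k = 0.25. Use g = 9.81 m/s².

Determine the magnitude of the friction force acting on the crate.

N = m g − P sin α = 1089 − 246×sin 55° = 887.4 N.
The horizontal driving force is P cos α = 141.1 N, so equilibrium needs friction f = 141.1 N.
The static-friction limit is μ_s N = 310.6 N.
Since 141.1 N does not exceed the limit, the crate stays at rest and f = 141 N.

f ≈ 141 N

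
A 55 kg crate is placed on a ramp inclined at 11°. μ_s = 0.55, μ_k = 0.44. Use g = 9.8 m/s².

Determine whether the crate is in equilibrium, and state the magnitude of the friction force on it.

f ≈ 103 N

N = m g cos θ = 529 N.
Down-slope weight component: m g sin θ = 103 N.
μ_s N = 291 N.
103 ≤ 291 N, so it stays put; friction = 103 N.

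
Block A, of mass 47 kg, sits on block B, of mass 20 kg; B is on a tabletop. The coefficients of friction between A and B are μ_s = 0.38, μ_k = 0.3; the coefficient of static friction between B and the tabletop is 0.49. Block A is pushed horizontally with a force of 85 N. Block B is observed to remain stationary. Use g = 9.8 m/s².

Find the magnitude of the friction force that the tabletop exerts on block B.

f ≈ 85 N

Between the blocks, N₁ = m_A g = 460.6 N.
Maximum static friction on A from B: μ_s N₁ = 0.38×460.6 = 175 N.
Since P = 85 N ≤ 175 N, A does not slip on B; friction on A equals P = 85 N.
B experiences an equal 85 N forward from A (third law). B is in equilibrium, so the floor supplies f₂ = 85 N of static friction (limit μ_s(m_A+m_B)g = 321.7 N, not exceeded).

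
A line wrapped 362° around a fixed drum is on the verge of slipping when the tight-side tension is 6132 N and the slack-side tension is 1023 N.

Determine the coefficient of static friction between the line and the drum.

T₂/T₁ = e^{μβ} → μ = ln(T₂/T₁)/β.
β = 362° = 6.318 rad.
μ = ln(6132/1023)/6.318 = ln(5.994)/6.318 = 0.283.

μ ≈ 0.283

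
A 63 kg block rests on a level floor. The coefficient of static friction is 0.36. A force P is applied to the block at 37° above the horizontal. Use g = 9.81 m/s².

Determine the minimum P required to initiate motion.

N = m g − P sin α (the pull lifts the block).
At impending slip, P cos α = μ_s N = μ_s (m g − P sin α).
Solving: P (cos α + μ_s sin α) = μ_s m g → P = 0.36×618/(cos 37° + 0.36 sin 37°) = 222/1.015 = 219 N.

P ≈ 219 N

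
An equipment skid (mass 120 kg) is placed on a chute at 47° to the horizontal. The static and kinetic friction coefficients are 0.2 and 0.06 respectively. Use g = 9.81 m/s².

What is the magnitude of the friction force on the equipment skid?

Perpendicular to the surface, N = m g cos θ = 120·9.81·cos 47° = 802.8 N.
For equilibrium along the incline, friction must balance the weight component: f = m g sin θ = 860.9 N up the slope.
Maximum static friction available: μ_s N = 0.2 × 802.8 = 160.6 N.
|860.9| exceeds 160.6 N, so the equipment skid slips down-slope; friction is kinetic, f = μ_k N = 0.06×802.8 = 48.2 N.

f ≈ 48.2 N (up the incline)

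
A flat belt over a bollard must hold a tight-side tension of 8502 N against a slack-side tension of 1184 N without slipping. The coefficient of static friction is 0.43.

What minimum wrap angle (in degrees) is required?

β_min ≈ 263°

T₂/T₁ = e^{μβ} → β = ln(T₂/T₁)/μ.
β = ln(8502/1184)/0.43 = 1.971/0.43 = 4.585 rad.
In degrees: β = 4.585 × 180/π = 263°.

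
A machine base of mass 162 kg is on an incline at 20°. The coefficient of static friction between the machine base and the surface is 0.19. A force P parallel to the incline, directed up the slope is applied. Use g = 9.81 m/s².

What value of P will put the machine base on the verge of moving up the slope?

P ≈ 827 N

At impending motion up the slope, friction acts down-slope at its limit: f = μ_s N.
P is parallel to the surface, so N = m g cos θ = 1490 N.
Along the incline: P = m g sin θ + μ_s N = 544 + 0.19×1490 = 827 N.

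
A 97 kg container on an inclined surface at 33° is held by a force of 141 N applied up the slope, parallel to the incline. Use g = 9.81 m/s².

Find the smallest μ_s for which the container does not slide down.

μ_s,min ≈ 0.473

N = m g cos θ = 798.1 N.
Friction must make up the shortfall along the incline: f = m g sin θ − P = 518.3 − 141 = 377.3 N.
At the threshold f = μ_s N, so μ_s,min = 377.3/798.1 = 0.473.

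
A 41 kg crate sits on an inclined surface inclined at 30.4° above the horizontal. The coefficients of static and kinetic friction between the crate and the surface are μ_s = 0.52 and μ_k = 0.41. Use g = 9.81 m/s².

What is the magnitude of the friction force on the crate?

f ≈ 142 N (up the incline)

Normal force: N = m g cos θ = 41 × 9.81 × cos 30.4° = 346.9 N.
For equilibrium along the incline, friction must balance the weight component: f = m g sin θ = 203.5 N up the slope.
Maximum static friction available: μ_s N = 0.52 × 346.9 = 180.4 N.
Since |203.5| > 180.4 N, static friction cannot hold it; the crate slides down the incline and kinetic friction applies: f = μ_k N = 0.41 × 346.9 = 142 N.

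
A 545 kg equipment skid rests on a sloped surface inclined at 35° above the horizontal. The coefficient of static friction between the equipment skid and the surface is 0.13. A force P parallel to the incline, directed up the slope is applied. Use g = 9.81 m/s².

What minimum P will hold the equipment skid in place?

P_min ≈ 2500 N

The equipment skid tends to slide down (tan θ > μ_s), so at the point of impending slip friction acts up-slope at its limit: f = μ_s N.
P is parallel to the surface, so N = m g cos θ = 4380 N.
Along the incline: P + μ_s N = m g sin θ, so P = 3070 − 0.13×4380 = 2500 N.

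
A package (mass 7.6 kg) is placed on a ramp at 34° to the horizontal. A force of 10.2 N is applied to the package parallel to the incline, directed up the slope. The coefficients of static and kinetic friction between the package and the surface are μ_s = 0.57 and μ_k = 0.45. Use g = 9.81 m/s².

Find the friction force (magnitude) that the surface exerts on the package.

The normal reaction is N = m g cos θ = 61.81 N.
For equilibrium along the incline the friction force must supply f = m g sin θ − P = 41.69 − 10.2 = 31.49 N (positive meaning up-slope).
Maximum static friction available: μ_s N = 0.57 × 61.81 = 35.23 N.
Since |31.49| ≤ 35.23 N, static friction is sufficient; f equals the required value, not μ_s N.

f ≈ 31.5 N (up the incline)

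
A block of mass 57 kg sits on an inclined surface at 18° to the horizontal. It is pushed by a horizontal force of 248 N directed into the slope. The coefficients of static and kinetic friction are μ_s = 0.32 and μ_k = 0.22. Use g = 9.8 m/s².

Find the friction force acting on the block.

Resolve perpendicular to the incline: N = m g cos θ + P sin θ = 57×9.8×cos 18° + 248×sin 18° = 607.9 N.
Parallel to the incline: P cos θ − m g sin θ = 235.9 − 172.6 = 63.25 N; the friction needed to balance this is 63.25 N acting down the slope.
The limit of static friction is μ_s N = 194.5 N.
Since 63.25 N is within the 194.5 N limit, the block stays put and friction is exactly 63.2 N.

f ≈ 63.2 N (down the incline)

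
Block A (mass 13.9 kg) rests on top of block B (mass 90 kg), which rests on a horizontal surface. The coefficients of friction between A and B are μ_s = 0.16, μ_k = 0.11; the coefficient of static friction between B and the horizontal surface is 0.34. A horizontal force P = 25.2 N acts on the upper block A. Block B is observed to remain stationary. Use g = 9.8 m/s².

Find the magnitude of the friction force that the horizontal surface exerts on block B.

f ≈ 15 N

Between the blocks, N₁ = m_A g = 136.2 N.
So the A–B interface can sustain at most μ_s N₁ = 21.8 N of static friction.
Since P = 25.2 N > 21.8 N, A slides on B; the A–B friction is kinetic: f₁ = μ_k N₁ = 0.11×136.2 = 15 N.
B experiences an equal 15 N forward from A (third law). B is in equilibrium, so the floor supplies f₂ = 15 N of static friction (limit μ_s(m_A+m_B)g = 346.2 N, not exceeded).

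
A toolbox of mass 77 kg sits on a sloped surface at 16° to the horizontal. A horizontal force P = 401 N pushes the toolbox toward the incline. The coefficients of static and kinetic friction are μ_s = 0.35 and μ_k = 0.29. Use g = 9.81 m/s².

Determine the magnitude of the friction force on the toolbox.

f ≈ 177 N (down the incline)

Resolve perpendicular to the incline: N = m g cos θ + P sin θ = 77×9.81×cos 16° + 401×sin 16° = 836.6 N.
Parallel to the incline: P cos θ − m g sin θ = 385.5 − 208.2 = 177.3 N; the friction needed to balance this is 177.3 N acting down the slope.
The limit of static friction is μ_s N = 292.8 N.
Since 177.3 N is within the 292.8 N limit, the toolbox stays put and friction is exactly 177 N.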